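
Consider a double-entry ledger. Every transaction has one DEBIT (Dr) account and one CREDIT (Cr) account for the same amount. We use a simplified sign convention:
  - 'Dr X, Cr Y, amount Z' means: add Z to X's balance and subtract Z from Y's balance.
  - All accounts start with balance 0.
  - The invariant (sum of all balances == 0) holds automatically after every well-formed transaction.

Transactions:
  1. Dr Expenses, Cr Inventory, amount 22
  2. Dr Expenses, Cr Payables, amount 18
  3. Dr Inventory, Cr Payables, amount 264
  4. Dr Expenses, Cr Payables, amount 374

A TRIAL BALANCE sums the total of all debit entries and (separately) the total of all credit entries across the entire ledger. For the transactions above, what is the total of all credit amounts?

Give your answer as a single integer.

Txn 1: credit+=22
Txn 2: credit+=18
Txn 3: credit+=264
Txn 4: credit+=374
Total credits = 678

Answer: 678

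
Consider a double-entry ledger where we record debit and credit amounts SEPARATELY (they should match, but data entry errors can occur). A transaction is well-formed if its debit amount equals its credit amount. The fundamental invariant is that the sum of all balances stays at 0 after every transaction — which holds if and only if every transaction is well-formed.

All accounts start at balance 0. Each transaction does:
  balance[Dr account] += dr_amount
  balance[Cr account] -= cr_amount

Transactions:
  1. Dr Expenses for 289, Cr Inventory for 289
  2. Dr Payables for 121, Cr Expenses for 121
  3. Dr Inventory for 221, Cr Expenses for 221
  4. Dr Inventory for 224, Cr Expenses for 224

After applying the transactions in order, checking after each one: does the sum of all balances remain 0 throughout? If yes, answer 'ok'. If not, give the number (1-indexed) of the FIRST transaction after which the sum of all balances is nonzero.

Answer: ok

Derivation:
After txn 1: dr=289 cr=289 sum_balances=0
After txn 2: dr=121 cr=121 sum_balances=0
After txn 3: dr=221 cr=221 sum_balances=0
After txn 4: dr=224 cr=224 sum_balances=0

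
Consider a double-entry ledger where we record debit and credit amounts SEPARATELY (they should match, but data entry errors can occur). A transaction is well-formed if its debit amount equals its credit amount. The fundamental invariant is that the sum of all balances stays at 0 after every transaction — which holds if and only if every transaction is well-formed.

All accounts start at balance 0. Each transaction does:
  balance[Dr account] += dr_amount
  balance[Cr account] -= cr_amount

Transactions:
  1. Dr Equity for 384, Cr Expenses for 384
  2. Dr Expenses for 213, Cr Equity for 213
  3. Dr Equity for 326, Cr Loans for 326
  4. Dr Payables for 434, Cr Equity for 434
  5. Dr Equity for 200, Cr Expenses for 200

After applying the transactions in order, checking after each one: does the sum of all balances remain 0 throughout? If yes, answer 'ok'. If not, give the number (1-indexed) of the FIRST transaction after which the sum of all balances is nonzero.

Answer: ok

Derivation:
After txn 1: dr=384 cr=384 sum_balances=0
After txn 2: dr=213 cr=213 sum_balances=0
After txn 3: dr=326 cr=326 sum_balances=0
After txn 4: dr=434 cr=434 sum_balances=0
After txn 5: dr=200 cr=200 sum_balances=0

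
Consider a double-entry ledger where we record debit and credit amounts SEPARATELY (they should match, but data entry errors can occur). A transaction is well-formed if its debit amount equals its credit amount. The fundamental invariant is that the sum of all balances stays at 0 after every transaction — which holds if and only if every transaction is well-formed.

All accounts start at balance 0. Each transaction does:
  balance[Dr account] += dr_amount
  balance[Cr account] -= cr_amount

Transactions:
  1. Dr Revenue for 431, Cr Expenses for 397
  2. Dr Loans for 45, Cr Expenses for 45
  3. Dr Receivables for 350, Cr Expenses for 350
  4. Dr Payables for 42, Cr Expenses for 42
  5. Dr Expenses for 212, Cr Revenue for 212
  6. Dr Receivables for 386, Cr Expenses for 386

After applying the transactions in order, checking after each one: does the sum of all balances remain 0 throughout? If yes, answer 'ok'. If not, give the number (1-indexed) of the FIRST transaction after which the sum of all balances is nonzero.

After txn 1: dr=431 cr=397 sum_balances=34
After txn 2: dr=45 cr=45 sum_balances=34
After txn 3: dr=350 cr=350 sum_balances=34
After txn 4: dr=42 cr=42 sum_balances=34
After txn 5: dr=212 cr=212 sum_balances=34
After txn 6: dr=386 cr=386 sum_balances=34

Answer: 1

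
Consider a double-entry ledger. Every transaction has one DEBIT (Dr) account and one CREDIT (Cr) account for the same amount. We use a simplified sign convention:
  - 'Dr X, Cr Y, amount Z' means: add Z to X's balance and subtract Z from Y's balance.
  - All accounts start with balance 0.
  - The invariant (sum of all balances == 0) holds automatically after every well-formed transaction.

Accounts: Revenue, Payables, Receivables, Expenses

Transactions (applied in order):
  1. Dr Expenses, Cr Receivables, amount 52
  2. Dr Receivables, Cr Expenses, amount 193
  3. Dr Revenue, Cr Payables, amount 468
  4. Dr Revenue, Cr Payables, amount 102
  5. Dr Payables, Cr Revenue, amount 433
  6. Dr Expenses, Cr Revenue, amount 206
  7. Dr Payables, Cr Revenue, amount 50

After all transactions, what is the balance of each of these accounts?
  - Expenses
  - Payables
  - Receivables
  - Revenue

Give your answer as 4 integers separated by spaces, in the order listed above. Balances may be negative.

Answer: 65 -87 141 -119

Derivation:
After txn 1 (Dr Expenses, Cr Receivables, amount 52): Expenses=52 Receivables=-52
After txn 2 (Dr Receivables, Cr Expenses, amount 193): Expenses=-141 Receivables=141
After txn 3 (Dr Revenue, Cr Payables, amount 468): Expenses=-141 Payables=-468 Receivables=141 Revenue=468
After txn 4 (Dr Revenue, Cr Payables, amount 102): Expenses=-141 Payables=-570 Receivables=141 Revenue=570
After txn 5 (Dr Payables, Cr Revenue, amount 433): Expenses=-141 Payables=-137 Receivables=141 Revenue=137
After txn 6 (Dr Expenses, Cr Revenue, amount 206): Expenses=65 Payables=-137 Receivables=141 Revenue=-69
After txn 7 (Dr Payables, Cr Revenue, amount 50): Expenses=65 Payables=-87 Receivables=141 Revenue=-119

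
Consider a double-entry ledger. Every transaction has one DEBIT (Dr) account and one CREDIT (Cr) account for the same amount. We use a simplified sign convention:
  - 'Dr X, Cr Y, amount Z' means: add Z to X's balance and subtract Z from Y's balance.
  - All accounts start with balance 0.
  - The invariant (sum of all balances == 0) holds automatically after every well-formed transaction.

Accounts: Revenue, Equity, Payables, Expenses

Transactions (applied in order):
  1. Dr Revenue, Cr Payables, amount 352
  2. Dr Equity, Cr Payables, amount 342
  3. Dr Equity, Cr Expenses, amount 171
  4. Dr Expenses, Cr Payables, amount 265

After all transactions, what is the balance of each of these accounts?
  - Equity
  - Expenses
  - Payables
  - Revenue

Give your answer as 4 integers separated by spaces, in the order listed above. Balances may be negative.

Answer: 513 94 -959 352

Derivation:
After txn 1 (Dr Revenue, Cr Payables, amount 352): Payables=-352 Revenue=352
After txn 2 (Dr Equity, Cr Payables, amount 342): Equity=342 Payables=-694 Revenue=352
After txn 3 (Dr Equity, Cr Expenses, amount 171): Equity=513 Expenses=-171 Payables=-694 Revenue=352
After txn 4 (Dr Expenses, Cr Payables, amount 265): Equity=513 Expenses=94 Payables=-959 Revenue=352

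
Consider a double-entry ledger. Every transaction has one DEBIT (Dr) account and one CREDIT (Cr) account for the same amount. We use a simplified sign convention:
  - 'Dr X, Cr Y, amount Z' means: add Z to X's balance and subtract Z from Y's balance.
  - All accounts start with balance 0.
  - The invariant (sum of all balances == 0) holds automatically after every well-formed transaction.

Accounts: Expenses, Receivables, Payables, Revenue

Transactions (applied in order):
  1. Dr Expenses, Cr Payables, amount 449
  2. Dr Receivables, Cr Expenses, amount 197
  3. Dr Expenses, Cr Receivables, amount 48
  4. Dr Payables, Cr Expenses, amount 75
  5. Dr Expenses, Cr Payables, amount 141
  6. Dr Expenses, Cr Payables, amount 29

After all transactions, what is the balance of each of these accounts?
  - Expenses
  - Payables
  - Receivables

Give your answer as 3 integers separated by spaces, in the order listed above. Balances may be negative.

Answer: 395 -544 149

Derivation:
After txn 1 (Dr Expenses, Cr Payables, amount 449): Expenses=449 Payables=-449
After txn 2 (Dr Receivables, Cr Expenses, amount 197): Expenses=252 Payables=-449 Receivables=197
After txn 3 (Dr Expenses, Cr Receivables, amount 48): Expenses=300 Payables=-449 Receivables=149
After txn 4 (Dr Payables, Cr Expenses, amount 75): Expenses=225 Payables=-374 Receivables=149
After txn 5 (Dr Expenses, Cr Payables, amount 141): Expenses=366 Payables=-515 Receivables=149
After txn 6 (Dr Expenses, Cr Payables, amount 29): Expenses=395 Payables=-544 Receivables=149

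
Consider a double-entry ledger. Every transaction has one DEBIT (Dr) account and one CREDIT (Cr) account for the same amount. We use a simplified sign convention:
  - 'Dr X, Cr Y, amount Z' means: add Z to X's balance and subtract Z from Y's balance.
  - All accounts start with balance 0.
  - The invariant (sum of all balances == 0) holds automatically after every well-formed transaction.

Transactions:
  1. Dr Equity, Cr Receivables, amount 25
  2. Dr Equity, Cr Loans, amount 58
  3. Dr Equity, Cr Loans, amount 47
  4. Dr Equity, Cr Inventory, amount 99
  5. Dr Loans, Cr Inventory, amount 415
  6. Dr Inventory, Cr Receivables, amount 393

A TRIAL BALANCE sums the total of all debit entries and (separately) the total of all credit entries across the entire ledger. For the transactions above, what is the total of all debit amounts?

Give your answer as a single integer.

Txn 1: debit+=25
Txn 2: debit+=58
Txn 3: debit+=47
Txn 4: debit+=99
Txn 5: debit+=415
Txn 6: debit+=393
Total debits = 1037

Answer: 1037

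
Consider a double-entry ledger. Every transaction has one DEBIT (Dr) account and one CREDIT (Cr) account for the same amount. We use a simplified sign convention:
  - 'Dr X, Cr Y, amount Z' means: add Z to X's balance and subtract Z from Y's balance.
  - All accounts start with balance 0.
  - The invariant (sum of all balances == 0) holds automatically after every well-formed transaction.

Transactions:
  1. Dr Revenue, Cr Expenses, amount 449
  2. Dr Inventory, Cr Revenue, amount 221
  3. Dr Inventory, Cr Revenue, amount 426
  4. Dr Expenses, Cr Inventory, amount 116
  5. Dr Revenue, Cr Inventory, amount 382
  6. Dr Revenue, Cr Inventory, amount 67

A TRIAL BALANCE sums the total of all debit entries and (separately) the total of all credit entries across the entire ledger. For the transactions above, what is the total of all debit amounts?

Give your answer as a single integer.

Txn 1: debit+=449
Txn 2: debit+=221
Txn 3: debit+=426
Txn 4: debit+=116
Txn 5: debit+=382
Txn 6: debit+=67
Total debits = 1661

Answer: 1661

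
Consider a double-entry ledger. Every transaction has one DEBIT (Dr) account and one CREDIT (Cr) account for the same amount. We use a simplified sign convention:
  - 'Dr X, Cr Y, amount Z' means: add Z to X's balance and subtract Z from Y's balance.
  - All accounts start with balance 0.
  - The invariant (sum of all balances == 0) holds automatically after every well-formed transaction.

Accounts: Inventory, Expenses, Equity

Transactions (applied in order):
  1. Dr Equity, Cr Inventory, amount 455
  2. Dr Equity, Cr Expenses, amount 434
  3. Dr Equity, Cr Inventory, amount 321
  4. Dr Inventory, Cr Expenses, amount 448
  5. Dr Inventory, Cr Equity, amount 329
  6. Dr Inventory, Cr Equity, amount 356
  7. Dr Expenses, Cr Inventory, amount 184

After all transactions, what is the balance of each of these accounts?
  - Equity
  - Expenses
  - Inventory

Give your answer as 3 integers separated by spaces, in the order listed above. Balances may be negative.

Answer: 525 -698 173

Derivation:
After txn 1 (Dr Equity, Cr Inventory, amount 455): Equity=455 Inventory=-455
After txn 2 (Dr Equity, Cr Expenses, amount 434): Equity=889 Expenses=-434 Inventory=-455
After txn 3 (Dr Equity, Cr Inventory, amount 321): Equity=1210 Expenses=-434 Inventory=-776
After txn 4 (Dr Inventory, Cr Expenses, amount 448): Equity=1210 Expenses=-882 Inventory=-328
After txn 5 (Dr Inventory, Cr Equity, amount 329): Equity=881 Expenses=-882 Inventory=1
After txn 6 (Dr Inventory, Cr Equity, amount 356): Equity=525 Expenses=-882 Inventory=357
After txn 7 (Dr Expenses, Cr Inventory, amount 184): Equity=525 Expenses=-698 Inventory=173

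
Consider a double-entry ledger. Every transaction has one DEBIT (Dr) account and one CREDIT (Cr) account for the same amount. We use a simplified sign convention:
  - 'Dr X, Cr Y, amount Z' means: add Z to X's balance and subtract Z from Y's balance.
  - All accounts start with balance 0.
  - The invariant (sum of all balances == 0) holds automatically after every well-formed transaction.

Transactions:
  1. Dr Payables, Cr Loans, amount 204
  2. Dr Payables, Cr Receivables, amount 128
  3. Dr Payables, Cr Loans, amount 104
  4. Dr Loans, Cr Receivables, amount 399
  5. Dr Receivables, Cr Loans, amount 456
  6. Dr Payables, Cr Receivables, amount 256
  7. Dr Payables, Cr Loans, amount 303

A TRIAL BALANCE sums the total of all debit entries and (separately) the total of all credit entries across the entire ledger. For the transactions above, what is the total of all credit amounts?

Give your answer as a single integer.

Answer: 1850

Derivation:
Txn 1: credit+=204
Txn 2: credit+=128
Txn 3: credit+=104
Txn 4: credit+=399
Txn 5: credit+=456
Txn 6: credit+=256
Txn 7: credit+=303
Total credits = 1850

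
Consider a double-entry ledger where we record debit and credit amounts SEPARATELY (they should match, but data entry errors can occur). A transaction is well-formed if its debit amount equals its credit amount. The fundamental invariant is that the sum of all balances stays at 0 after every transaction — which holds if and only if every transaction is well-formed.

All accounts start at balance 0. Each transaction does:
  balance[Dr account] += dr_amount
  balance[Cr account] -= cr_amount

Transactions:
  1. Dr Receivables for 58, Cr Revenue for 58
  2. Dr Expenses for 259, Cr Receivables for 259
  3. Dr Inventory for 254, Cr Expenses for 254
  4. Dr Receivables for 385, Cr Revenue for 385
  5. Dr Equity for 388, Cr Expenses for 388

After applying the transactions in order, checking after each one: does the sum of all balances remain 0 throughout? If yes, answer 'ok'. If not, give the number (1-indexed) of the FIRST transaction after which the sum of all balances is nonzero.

Answer: ok

Derivation:
After txn 1: dr=58 cr=58 sum_balances=0
After txn 2: dr=259 cr=259 sum_balances=0
After txn 3: dr=254 cr=254 sum_balances=0
After txn 4: dr=385 cr=385 sum_balances=0
After txn 5: dr=388 cr=388 sum_balances=0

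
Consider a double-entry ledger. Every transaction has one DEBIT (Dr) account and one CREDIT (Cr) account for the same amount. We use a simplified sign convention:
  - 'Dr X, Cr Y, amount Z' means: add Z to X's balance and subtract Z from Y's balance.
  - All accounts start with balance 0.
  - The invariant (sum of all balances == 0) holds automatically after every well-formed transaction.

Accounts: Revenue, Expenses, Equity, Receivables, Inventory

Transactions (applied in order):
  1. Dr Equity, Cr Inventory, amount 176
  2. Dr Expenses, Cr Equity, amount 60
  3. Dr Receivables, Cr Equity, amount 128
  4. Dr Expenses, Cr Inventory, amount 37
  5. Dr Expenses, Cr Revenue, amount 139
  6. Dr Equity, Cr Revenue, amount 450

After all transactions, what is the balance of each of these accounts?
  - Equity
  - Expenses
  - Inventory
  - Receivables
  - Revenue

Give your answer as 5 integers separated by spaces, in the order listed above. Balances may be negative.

After txn 1 (Dr Equity, Cr Inventory, amount 176): Equity=176 Inventory=-176
After txn 2 (Dr Expenses, Cr Equity, amount 60): Equity=116 Expenses=60 Inventory=-176
After txn 3 (Dr Receivables, Cr Equity, amount 128): Equity=-12 Expenses=60 Inventory=-176 Receivables=128
After txn 4 (Dr Expenses, Cr Inventory, amount 37): Equity=-12 Expenses=97 Inventory=-213 Receivables=128
After txn 5 (Dr Expenses, Cr Revenue, amount 139): Equity=-12 Expenses=236 Inventory=-213 Receivables=128 Revenue=-139
After txn 6 (Dr Equity, Cr Revenue, amount 450): Equity=438 Expenses=236 Inventory=-213 Receivables=128 Revenue=-589

Answer: 438 236 -213 128 -589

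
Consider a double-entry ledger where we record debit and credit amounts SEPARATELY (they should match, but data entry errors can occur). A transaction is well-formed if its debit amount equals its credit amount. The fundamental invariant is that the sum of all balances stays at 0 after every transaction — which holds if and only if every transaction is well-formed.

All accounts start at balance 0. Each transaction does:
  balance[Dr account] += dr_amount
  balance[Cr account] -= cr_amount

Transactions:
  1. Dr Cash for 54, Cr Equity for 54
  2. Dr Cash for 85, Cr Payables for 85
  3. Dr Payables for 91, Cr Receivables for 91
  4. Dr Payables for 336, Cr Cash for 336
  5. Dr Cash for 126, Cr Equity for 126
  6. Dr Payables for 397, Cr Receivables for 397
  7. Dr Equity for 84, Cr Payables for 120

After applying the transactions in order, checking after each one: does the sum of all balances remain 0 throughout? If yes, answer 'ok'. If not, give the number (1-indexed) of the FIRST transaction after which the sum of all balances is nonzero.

Answer: 7

Derivation:
After txn 1: dr=54 cr=54 sum_balances=0
After txn 2: dr=85 cr=85 sum_balances=0
After txn 3: dr=91 cr=91 sum_balances=0
After txn 4: dr=336 cr=336 sum_balances=0
After txn 5: dr=126 cr=126 sum_balances=0
After txn 6: dr=397 cr=397 sum_balances=0
After txn 7: dr=84 cr=120 sum_balances=-36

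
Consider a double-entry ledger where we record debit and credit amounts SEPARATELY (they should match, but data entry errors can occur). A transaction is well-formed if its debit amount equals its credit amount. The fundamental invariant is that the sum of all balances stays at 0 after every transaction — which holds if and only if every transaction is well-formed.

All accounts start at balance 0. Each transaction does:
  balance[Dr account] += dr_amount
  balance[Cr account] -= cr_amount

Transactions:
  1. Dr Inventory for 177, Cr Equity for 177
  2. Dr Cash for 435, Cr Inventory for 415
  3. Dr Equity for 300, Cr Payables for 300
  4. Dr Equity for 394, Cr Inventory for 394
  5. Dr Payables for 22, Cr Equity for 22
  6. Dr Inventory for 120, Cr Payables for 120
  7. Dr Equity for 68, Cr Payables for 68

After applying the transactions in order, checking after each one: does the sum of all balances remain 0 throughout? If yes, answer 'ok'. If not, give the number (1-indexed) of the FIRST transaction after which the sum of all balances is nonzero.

After txn 1: dr=177 cr=177 sum_balances=0
After txn 2: dr=435 cr=415 sum_balances=20
After txn 3: dr=300 cr=300 sum_balances=20
After txn 4: dr=394 cr=394 sum_balances=20
After txn 5: dr=22 cr=22 sum_balances=20
After txn 6: dr=120 cr=120 sum_balances=20
After txn 7: dr=68 cr=68 sum_balances=20

Answer: 2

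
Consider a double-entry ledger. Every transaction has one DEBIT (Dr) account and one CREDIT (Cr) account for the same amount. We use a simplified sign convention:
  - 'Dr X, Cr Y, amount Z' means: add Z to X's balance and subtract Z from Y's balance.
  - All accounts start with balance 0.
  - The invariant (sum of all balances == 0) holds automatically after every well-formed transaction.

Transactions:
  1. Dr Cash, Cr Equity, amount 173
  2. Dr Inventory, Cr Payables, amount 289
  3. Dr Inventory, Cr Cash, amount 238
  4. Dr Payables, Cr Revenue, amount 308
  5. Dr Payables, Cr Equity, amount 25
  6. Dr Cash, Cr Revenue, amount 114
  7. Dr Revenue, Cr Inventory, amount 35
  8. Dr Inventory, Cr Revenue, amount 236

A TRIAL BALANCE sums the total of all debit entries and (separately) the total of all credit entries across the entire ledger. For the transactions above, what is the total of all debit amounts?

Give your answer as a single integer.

Answer: 1418

Derivation:
Txn 1: debit+=173
Txn 2: debit+=289
Txn 3: debit+=238
Txn 4: debit+=308
Txn 5: debit+=25
Txn 6: debit+=114
Txn 7: debit+=35
Txn 8: debit+=236
Total debits = 1418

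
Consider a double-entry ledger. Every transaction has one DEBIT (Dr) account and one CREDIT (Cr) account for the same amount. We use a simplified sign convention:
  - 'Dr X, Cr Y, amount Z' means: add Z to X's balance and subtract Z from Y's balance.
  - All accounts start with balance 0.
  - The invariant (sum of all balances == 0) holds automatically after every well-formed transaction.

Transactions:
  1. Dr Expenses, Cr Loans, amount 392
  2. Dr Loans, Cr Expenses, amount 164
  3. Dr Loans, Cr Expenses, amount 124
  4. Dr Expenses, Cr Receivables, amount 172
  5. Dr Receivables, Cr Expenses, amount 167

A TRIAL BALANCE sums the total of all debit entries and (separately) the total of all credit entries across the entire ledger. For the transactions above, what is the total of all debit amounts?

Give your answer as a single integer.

Answer: 1019

Derivation:
Txn 1: debit+=392
Txn 2: debit+=164
Txn 3: debit+=124
Txn 4: debit+=172
Txn 5: debit+=167
Total debits = 1019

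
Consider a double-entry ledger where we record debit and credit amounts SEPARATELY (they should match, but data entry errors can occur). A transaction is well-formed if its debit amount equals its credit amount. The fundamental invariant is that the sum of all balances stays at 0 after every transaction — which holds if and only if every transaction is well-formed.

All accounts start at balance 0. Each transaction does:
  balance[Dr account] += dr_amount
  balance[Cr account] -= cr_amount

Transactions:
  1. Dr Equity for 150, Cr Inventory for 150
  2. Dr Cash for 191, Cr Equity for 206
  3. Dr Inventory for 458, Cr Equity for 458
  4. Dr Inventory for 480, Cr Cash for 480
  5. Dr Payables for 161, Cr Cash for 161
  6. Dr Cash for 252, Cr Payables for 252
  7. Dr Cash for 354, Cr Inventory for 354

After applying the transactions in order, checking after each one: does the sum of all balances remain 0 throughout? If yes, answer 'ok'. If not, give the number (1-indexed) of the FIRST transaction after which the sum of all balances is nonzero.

Answer: 2

Derivation:
After txn 1: dr=150 cr=150 sum_balances=0
After txn 2: dr=191 cr=206 sum_balances=-15
After txn 3: dr=458 cr=458 sum_balances=-15
After txn 4: dr=480 cr=480 sum_balances=-15
After txn 5: dr=161 cr=161 sum_balances=-15
After txn 6: dr=252 cr=252 sum_balances=-15
After txn 7: dr=354 cr=354 sum_balances=-15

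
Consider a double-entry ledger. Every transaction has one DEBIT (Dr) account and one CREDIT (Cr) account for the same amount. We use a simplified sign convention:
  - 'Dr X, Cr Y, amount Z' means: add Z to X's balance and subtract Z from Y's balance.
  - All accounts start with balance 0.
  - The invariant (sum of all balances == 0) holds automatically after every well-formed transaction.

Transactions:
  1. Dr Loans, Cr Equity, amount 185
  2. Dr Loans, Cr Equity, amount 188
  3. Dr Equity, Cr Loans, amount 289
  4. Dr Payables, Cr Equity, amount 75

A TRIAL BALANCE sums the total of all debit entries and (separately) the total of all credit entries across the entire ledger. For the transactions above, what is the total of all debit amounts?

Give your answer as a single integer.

Txn 1: debit+=185
Txn 2: debit+=188
Txn 3: debit+=289
Txn 4: debit+=75
Total debits = 737

Answer: 737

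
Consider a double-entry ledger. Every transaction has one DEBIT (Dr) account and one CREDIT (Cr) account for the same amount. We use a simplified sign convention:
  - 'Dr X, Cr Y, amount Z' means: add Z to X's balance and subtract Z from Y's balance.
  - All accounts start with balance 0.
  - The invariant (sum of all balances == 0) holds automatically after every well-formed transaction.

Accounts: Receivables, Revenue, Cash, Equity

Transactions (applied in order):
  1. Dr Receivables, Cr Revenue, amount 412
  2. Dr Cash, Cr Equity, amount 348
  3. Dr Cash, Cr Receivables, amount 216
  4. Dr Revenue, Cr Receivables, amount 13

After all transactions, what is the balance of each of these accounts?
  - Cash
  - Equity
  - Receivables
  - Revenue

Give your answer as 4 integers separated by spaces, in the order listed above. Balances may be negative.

Answer: 564 -348 183 -399

Derivation:
After txn 1 (Dr Receivables, Cr Revenue, amount 412): Receivables=412 Revenue=-412
After txn 2 (Dr Cash, Cr Equity, amount 348): Cash=348 Equity=-348 Receivables=412 Revenue=-412
After txn 3 (Dr Cash, Cr Receivables, amount 216): Cash=564 Equity=-348 Receivables=196 Revenue=-412
After txn 4 (Dr Revenue, Cr Receivables, amount 13): Cash=564 Equity=-348 Receivables=183 Revenue=-399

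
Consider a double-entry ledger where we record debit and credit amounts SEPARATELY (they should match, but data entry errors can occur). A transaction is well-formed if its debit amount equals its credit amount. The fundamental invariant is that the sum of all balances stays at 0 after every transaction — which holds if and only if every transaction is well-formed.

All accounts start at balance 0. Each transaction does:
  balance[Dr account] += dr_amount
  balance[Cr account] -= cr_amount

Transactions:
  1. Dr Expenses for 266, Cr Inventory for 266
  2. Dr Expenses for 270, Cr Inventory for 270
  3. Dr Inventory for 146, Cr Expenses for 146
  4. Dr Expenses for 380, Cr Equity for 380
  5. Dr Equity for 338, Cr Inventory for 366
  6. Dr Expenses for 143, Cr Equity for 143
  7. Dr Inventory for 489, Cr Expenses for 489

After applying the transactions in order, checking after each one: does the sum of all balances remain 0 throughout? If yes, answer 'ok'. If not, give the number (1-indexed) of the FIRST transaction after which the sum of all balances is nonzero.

Answer: 5

Derivation:
After txn 1: dr=266 cr=266 sum_balances=0
After txn 2: dr=270 cr=270 sum_balances=0
After txn 3: dr=146 cr=146 sum_balances=0
After txn 4: dr=380 cr=380 sum_balances=0
After txn 5: dr=338 cr=366 sum_balances=-28
After txn 6: dr=143 cr=143 sum_balances=-28
After txn 7: dr=489 cr=489 sum_balances=-28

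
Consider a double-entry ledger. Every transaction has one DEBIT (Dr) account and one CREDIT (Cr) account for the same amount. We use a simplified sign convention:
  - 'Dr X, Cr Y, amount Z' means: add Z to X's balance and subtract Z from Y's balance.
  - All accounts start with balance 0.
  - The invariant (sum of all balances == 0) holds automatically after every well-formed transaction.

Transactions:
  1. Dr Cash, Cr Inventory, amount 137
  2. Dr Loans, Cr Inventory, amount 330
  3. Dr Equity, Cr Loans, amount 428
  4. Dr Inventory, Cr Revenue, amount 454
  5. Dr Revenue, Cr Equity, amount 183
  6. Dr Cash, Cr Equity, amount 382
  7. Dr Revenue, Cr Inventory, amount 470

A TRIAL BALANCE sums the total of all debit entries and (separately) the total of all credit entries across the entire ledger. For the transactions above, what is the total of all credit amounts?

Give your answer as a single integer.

Answer: 2384

Derivation:
Txn 1: credit+=137
Txn 2: credit+=330
Txn 3: credit+=428
Txn 4: credit+=454
Txn 5: credit+=183
Txn 6: credit+=382
Txn 7: credit+=470
Total credits = 2384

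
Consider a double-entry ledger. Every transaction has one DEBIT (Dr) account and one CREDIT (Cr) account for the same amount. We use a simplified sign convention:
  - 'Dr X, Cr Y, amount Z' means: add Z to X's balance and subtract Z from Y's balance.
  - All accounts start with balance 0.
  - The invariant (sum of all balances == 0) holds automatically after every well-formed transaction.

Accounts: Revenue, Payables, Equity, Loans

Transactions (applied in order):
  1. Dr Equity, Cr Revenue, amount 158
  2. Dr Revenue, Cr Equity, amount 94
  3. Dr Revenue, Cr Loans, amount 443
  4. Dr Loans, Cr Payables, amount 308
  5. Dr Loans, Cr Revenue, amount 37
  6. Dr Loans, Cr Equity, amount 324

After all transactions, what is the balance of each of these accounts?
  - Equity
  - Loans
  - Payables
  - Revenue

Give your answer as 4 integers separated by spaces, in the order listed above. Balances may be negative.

Answer: -260 226 -308 342

Derivation:
After txn 1 (Dr Equity, Cr Revenue, amount 158): Equity=158 Revenue=-158
After txn 2 (Dr Revenue, Cr Equity, amount 94): Equity=64 Revenue=-64
After txn 3 (Dr Revenue, Cr Loans, amount 443): Equity=64 Loans=-443 Revenue=379
After txn 4 (Dr Loans, Cr Payables, amount 308): Equity=64 Loans=-135 Payables=-308 Revenue=379
After txn 5 (Dr Loans, Cr Revenue, amount 37): Equity=64 Loans=-98 Payables=-308 Revenue=342
After txn 6 (Dr Loans, Cr Equity, amount 324): Equity=-260 Loans=226 Payables=-308 Revenue=342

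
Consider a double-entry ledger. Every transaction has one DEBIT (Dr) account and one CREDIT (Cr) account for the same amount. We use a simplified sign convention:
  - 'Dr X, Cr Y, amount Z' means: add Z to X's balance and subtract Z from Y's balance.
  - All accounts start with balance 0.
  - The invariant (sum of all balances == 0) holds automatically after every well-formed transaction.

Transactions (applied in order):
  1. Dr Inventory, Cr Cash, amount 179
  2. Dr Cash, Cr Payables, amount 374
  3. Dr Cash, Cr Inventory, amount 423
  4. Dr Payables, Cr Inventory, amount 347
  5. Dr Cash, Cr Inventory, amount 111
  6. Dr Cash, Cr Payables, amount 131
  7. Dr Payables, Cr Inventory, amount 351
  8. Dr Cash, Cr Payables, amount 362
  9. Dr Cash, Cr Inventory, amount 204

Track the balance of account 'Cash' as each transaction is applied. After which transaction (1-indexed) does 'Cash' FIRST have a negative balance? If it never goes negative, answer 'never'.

Answer: 1

Derivation:
After txn 1: Cash=-179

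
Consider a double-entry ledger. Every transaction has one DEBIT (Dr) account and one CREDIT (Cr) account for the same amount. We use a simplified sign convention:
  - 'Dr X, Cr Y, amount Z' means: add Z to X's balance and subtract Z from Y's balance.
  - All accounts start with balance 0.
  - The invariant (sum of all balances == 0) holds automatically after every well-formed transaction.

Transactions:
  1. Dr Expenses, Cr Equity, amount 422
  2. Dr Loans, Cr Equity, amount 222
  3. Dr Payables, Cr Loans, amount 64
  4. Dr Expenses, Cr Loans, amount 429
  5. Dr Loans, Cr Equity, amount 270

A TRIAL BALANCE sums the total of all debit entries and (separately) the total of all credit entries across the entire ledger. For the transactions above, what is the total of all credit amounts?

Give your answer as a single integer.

Answer: 1407

Derivation:
Txn 1: credit+=422
Txn 2: credit+=222
Txn 3: credit+=64
Txn 4: credit+=429
Txn 5: credit+=270
Total credits = 1407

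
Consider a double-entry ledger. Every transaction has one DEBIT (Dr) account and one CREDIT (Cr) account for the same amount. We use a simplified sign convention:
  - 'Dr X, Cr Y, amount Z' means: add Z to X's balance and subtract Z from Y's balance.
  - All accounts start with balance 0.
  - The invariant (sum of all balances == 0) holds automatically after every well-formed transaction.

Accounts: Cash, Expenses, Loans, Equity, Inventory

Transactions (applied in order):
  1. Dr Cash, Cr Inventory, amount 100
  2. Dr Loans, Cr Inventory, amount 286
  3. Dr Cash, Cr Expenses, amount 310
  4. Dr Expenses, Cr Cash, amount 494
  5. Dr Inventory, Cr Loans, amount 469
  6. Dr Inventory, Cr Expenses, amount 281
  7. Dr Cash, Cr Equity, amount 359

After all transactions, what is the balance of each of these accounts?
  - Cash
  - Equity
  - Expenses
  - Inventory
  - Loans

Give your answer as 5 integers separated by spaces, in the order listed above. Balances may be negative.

Answer: 275 -359 -97 364 -183

Derivation:
After txn 1 (Dr Cash, Cr Inventory, amount 100): Cash=100 Inventory=-100
After txn 2 (Dr Loans, Cr Inventory, amount 286): Cash=100 Inventory=-386 Loans=286
After txn 3 (Dr Cash, Cr Expenses, amount 310): Cash=410 Expenses=-310 Inventory=-386 Loans=286
After txn 4 (Dr Expenses, Cr Cash, amount 494): Cash=-84 Expenses=184 Inventory=-386 Loans=286
After txn 5 (Dr Inventory, Cr Loans, amount 469): Cash=-84 Expenses=184 Inventory=83 Loans=-183
After txn 6 (Dr Inventory, Cr Expenses, amount 281): Cash=-84 Expenses=-97 Inventory=364 Loans=-183
After txn 7 (Dr Cash, Cr Equity, amount 359): Cash=275 Equity=-359 Expenses=-97 Inventory=364 Loans=-183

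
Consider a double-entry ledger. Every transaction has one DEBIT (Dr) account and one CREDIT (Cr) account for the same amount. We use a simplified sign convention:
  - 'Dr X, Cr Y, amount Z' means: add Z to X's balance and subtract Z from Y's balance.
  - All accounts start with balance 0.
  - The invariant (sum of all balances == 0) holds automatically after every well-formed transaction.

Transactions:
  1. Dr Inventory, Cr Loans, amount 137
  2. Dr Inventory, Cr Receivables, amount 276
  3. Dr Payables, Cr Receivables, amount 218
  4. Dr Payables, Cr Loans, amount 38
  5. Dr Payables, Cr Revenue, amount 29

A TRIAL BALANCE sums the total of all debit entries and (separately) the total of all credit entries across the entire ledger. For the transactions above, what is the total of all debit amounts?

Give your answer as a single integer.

Answer: 698

Derivation:
Txn 1: debit+=137
Txn 2: debit+=276
Txn 3: debit+=218
Txn 4: debit+=38
Txn 5: debit+=29
Total debits = 698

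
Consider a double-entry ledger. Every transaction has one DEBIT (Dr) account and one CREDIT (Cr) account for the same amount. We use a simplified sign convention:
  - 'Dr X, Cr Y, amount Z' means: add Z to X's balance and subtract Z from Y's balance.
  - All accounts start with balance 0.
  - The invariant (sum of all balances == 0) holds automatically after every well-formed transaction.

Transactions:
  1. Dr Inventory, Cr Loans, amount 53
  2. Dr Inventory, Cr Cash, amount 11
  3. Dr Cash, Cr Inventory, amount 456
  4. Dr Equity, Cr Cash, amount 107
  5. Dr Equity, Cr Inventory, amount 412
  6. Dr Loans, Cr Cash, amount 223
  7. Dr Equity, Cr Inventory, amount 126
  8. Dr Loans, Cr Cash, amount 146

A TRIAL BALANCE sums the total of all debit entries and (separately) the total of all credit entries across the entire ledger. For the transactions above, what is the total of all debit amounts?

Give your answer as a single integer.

Txn 1: debit+=53
Txn 2: debit+=11
Txn 3: debit+=456
Txn 4: debit+=107
Txn 5: debit+=412
Txn 6: debit+=223
Txn 7: debit+=126
Txn 8: debit+=146
Total debits = 1534

Answer: 1534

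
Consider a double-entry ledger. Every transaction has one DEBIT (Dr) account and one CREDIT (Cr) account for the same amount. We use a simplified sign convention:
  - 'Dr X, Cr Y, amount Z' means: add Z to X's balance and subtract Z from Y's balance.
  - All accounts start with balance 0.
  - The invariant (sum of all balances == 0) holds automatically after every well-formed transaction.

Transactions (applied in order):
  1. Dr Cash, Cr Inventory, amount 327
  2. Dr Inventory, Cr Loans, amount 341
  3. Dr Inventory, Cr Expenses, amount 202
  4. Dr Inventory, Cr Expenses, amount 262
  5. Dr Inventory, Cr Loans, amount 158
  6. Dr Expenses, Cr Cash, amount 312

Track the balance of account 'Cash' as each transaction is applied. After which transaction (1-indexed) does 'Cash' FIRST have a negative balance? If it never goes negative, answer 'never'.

After txn 1: Cash=327
After txn 2: Cash=327
After txn 3: Cash=327
After txn 4: Cash=327
After txn 5: Cash=327
After txn 6: Cash=15

Answer: never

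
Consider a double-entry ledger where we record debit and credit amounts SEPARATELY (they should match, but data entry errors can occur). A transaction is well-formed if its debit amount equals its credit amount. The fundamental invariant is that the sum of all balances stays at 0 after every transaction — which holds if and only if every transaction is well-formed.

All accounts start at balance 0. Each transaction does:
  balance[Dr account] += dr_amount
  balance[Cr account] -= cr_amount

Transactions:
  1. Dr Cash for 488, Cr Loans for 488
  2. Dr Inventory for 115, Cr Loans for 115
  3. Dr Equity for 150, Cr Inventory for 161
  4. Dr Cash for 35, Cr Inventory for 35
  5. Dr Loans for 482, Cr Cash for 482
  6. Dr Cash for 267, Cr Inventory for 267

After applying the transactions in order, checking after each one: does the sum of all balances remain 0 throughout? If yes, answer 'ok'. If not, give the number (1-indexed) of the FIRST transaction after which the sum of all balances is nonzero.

Answer: 3

Derivation:
After txn 1: dr=488 cr=488 sum_balances=0
After txn 2: dr=115 cr=115 sum_balances=0
After txn 3: dr=150 cr=161 sum_balances=-11
After txn 4: dr=35 cr=35 sum_balances=-11
After txn 5: dr=482 cr=482 sum_balances=-11
After txn 6: dr=267 cr=267 sum_balances=-11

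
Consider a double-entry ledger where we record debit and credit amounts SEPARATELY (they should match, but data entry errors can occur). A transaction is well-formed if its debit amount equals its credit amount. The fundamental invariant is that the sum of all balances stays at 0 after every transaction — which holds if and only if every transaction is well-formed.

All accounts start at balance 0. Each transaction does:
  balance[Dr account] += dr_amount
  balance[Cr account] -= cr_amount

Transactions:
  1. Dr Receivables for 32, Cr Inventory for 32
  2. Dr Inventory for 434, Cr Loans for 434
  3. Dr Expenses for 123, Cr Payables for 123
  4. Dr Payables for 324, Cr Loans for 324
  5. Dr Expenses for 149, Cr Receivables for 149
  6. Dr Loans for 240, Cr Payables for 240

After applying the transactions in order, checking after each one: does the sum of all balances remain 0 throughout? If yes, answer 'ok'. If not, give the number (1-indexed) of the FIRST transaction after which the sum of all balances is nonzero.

After txn 1: dr=32 cr=32 sum_balances=0
After txn 2: dr=434 cr=434 sum_balances=0
After txn 3: dr=123 cr=123 sum_balances=0
After txn 4: dr=324 cr=324 sum_balances=0
After txn 5: dr=149 cr=149 sum_balances=0
After txn 6: dr=240 cr=240 sum_balances=0

Answer: ok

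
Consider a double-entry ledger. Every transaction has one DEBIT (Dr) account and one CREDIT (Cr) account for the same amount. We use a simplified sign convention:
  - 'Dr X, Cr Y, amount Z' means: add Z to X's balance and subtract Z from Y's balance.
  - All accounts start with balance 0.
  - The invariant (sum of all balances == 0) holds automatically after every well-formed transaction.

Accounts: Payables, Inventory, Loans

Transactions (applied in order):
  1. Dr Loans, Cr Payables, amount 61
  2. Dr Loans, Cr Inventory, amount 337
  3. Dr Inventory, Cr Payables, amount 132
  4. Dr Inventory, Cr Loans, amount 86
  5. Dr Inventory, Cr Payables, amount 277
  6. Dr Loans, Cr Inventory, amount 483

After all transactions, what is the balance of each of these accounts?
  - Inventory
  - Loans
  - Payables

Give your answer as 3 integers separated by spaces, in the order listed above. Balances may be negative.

After txn 1 (Dr Loans, Cr Payables, amount 61): Loans=61 Payables=-61
After txn 2 (Dr Loans, Cr Inventory, amount 337): Inventory=-337 Loans=398 Payables=-61
After txn 3 (Dr Inventory, Cr Payables, amount 132): Inventory=-205 Loans=398 Payables=-193
After txn 4 (Dr Inventory, Cr Loans, amount 86): Inventory=-119 Loans=312 Payables=-193
After txn 5 (Dr Inventory, Cr Payables, amount 277): Inventory=158 Loans=312 Payables=-470
After txn 6 (Dr Loans, Cr Inventory, amount 483): Inventory=-325 Loans=795 Payables=-470

Answer: -325 795 -470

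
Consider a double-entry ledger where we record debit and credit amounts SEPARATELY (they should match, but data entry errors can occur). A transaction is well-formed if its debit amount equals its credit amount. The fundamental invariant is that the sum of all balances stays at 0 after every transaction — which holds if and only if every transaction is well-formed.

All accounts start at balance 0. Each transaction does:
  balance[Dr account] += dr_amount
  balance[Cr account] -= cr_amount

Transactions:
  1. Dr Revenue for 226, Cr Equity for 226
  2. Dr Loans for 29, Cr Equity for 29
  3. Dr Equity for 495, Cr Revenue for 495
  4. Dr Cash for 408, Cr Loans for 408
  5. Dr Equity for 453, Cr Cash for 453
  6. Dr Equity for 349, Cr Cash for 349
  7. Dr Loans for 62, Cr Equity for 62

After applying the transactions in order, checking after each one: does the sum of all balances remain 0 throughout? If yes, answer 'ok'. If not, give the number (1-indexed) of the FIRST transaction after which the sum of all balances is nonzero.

Answer: ok

Derivation:
After txn 1: dr=226 cr=226 sum_balances=0
After txn 2: dr=29 cr=29 sum_balances=0
After txn 3: dr=495 cr=495 sum_balances=0
After txn 4: dr=408 cr=408 sum_balances=0
After txn 5: dr=453 cr=453 sum_balances=0
After txn 6: dr=349 cr=349 sum_balances=0
After txn 7: dr=62 cr=62 sum_balances=0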